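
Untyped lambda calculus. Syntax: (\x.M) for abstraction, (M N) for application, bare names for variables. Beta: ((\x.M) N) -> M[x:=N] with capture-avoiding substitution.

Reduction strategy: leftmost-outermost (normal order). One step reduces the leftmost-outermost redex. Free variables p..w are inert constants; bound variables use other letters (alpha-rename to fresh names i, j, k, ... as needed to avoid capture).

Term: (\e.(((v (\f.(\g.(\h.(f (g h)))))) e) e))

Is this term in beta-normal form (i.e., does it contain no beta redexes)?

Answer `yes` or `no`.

Term: (\e.(((v (\f.(\g.(\h.(f (g h)))))) e) e))
No beta redexes found.

Answer: yes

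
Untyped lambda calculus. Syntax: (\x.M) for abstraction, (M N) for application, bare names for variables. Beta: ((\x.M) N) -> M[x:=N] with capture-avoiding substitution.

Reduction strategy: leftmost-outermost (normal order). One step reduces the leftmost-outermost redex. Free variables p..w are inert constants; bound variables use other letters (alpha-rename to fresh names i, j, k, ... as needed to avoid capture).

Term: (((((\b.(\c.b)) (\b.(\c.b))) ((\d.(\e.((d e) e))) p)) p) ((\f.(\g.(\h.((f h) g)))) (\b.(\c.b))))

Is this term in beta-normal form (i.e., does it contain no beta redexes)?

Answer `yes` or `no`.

Answer: no

Derivation:
Term: (((((\b.(\c.b)) (\b.(\c.b))) ((\d.(\e.((d e) e))) p)) p) ((\f.(\g.(\h.((f h) g)))) (\b.(\c.b))))
Found 3 beta redex(es).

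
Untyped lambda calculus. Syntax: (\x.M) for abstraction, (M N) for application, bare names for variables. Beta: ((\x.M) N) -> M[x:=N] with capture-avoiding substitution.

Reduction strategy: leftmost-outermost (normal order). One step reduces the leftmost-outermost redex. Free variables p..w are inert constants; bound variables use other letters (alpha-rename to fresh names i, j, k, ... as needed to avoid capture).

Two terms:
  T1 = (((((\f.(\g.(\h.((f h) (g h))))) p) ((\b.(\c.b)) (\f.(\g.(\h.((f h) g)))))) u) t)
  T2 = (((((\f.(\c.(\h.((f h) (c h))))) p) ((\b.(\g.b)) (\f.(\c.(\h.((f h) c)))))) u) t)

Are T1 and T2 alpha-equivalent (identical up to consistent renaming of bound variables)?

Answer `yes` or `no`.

Term 1: (((((\f.(\g.(\h.((f h) (g h))))) p) ((\b.(\c.b)) (\f.(\g.(\h.((f h) g)))))) u) t)
Term 2: (((((\f.(\c.(\h.((f h) (c h))))) p) ((\b.(\g.b)) (\f.(\c.(\h.((f h) c)))))) u) t)
Alpha-equivalence: compare structure up to binder renaming.
Result: True

Answer: yes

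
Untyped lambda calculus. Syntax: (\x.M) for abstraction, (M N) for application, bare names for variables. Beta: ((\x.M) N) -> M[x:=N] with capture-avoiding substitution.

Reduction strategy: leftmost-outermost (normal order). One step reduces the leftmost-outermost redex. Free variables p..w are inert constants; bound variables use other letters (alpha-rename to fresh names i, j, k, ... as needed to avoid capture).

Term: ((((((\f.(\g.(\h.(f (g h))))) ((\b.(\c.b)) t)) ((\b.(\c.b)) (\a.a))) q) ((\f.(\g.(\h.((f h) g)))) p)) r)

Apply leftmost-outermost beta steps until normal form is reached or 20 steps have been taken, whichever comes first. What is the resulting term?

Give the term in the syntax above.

Step 0: ((((((\f.(\g.(\h.(f (g h))))) ((\b.(\c.b)) t)) ((\b.(\c.b)) (\a.a))) q) ((\f.(\g.(\h.((f h) g)))) p)) r)
Step 1: (((((\g.(\h.(((\b.(\c.b)) t) (g h)))) ((\b.(\c.b)) (\a.a))) q) ((\f.(\g.(\h.((f h) g)))) p)) r)
Step 2: ((((\h.(((\b.(\c.b)) t) (((\b.(\c.b)) (\a.a)) h))) q) ((\f.(\g.(\h.((f h) g)))) p)) r)
Step 3: (((((\b.(\c.b)) t) (((\b.(\c.b)) (\a.a)) q)) ((\f.(\g.(\h.((f h) g)))) p)) r)
Step 4: ((((\c.t) (((\b.(\c.b)) (\a.a)) q)) ((\f.(\g.(\h.((f h) g)))) p)) r)
Step 5: ((t ((\f.(\g.(\h.((f h) g)))) p)) r)
Step 6: ((t (\g.(\h.((p h) g)))) r)

Answer: ((t (\g.(\h.((p h) g)))) r)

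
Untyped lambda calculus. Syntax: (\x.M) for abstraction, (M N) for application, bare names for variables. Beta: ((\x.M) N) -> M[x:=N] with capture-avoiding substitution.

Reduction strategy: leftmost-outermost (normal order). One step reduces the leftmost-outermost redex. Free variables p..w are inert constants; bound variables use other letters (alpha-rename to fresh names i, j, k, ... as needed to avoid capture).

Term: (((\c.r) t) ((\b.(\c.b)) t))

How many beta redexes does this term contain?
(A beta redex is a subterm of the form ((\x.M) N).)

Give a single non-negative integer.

Answer: 2

Derivation:
Term: (((\c.r) t) ((\b.(\c.b)) t))
  Redex: ((\c.r) t)
  Redex: ((\b.(\c.b)) t)
Total redexes: 2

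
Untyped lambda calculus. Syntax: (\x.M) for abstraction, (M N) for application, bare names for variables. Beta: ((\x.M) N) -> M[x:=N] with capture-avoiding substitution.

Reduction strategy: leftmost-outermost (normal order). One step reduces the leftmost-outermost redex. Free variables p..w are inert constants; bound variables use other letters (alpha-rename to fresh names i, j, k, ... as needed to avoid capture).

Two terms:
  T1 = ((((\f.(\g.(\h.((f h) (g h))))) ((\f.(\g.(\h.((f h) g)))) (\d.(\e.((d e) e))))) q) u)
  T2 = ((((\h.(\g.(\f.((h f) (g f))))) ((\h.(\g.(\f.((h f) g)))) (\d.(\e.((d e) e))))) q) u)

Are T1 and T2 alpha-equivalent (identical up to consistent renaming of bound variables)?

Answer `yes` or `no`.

Term 1: ((((\f.(\g.(\h.((f h) (g h))))) ((\f.(\g.(\h.((f h) g)))) (\d.(\e.((d e) e))))) q) u)
Term 2: ((((\h.(\g.(\f.((h f) (g f))))) ((\h.(\g.(\f.((h f) g)))) (\d.(\e.((d e) e))))) q) u)
Alpha-equivalence: compare structure up to binder renaming.
Result: True

Answer: yes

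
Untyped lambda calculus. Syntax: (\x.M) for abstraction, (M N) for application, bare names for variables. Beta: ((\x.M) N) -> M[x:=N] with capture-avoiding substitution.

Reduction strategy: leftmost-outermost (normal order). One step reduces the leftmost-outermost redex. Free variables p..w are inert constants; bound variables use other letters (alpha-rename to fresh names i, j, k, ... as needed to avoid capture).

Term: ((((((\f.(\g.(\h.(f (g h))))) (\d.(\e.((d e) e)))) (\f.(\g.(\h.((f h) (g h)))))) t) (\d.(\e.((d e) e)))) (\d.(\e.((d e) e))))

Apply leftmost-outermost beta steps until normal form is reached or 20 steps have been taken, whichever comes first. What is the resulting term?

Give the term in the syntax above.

Step 0: ((((((\f.(\g.(\h.(f (g h))))) (\d.(\e.((d e) e)))) (\f.(\g.(\h.((f h) (g h)))))) t) (\d.(\e.((d e) e)))) (\d.(\e.((d e) e))))
Step 1: (((((\g.(\h.((\d.(\e.((d e) e))) (g h)))) (\f.(\g.(\h.((f h) (g h)))))) t) (\d.(\e.((d e) e)))) (\d.(\e.((d e) e))))
Step 2: ((((\h.((\d.(\e.((d e) e))) ((\f.(\g.(\h.((f h) (g h))))) h))) t) (\d.(\e.((d e) e)))) (\d.(\e.((d e) e))))
Step 3: ((((\d.(\e.((d e) e))) ((\f.(\g.(\h.((f h) (g h))))) t)) (\d.(\e.((d e) e)))) (\d.(\e.((d e) e))))
Step 4: (((\e.((((\f.(\g.(\h.((f h) (g h))))) t) e) e)) (\d.(\e.((d e) e)))) (\d.(\e.((d e) e))))
Step 5: (((((\f.(\g.(\h.((f h) (g h))))) t) (\d.(\e.((d e) e)))) (\d.(\e.((d e) e)))) (\d.(\e.((d e) e))))
Step 6: ((((\g.(\h.((t h) (g h)))) (\d.(\e.((d e) e)))) (\d.(\e.((d e) e)))) (\d.(\e.((d e) e))))
Step 7: (((\h.((t h) ((\d.(\e.((d e) e))) h))) (\d.(\e.((d e) e)))) (\d.(\e.((d e) e))))
Step 8: (((t (\d.(\e.((d e) e)))) ((\d.(\e.((d e) e))) (\d.(\e.((d e) e))))) (\d.(\e.((d e) e))))
Step 9: (((t (\d.(\e.((d e) e)))) (\e.(((\d.(\e.((d e) e))) e) e))) (\d.(\e.((d e) e))))
Step 10: (((t (\d.(\e.((d e) e)))) (\e.((\i.((e i) i)) e))) (\d.(\e.((d e) e))))
Step 11: (((t (\d.(\e.((d e) e)))) (\e.((e e) e))) (\d.(\e.((d e) e))))

Answer: (((t (\d.(\e.((d e) e)))) (\e.((e e) e))) (\d.(\e.((d e) e))))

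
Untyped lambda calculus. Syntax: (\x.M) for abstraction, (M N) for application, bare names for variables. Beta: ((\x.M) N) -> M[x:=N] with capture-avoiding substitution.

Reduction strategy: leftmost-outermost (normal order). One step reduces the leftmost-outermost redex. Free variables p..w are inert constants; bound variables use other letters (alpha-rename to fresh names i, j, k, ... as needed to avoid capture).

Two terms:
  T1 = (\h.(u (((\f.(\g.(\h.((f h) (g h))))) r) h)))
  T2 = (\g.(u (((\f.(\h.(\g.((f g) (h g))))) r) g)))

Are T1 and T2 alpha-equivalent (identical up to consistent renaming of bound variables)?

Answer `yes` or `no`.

Answer: yes

Derivation:
Term 1: (\h.(u (((\f.(\g.(\h.((f h) (g h))))) r) h)))
Term 2: (\g.(u (((\f.(\h.(\g.((f g) (h g))))) r) g)))
Alpha-equivalence: compare structure up to binder renaming.
Result: True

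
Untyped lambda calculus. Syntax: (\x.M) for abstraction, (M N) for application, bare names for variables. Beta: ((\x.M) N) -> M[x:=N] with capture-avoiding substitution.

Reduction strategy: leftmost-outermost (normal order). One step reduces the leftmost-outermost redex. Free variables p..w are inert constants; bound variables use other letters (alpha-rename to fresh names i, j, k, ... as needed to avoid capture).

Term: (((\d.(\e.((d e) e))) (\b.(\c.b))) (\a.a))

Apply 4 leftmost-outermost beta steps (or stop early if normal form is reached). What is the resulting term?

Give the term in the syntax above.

Answer: (\a.a)

Derivation:
Step 0: (((\d.(\e.((d e) e))) (\b.(\c.b))) (\a.a))
Step 1: ((\e.(((\b.(\c.b)) e) e)) (\a.a))
Step 2: (((\b.(\c.b)) (\a.a)) (\a.a))
Step 3: ((\c.(\a.a)) (\a.a))
Step 4: (\a.a)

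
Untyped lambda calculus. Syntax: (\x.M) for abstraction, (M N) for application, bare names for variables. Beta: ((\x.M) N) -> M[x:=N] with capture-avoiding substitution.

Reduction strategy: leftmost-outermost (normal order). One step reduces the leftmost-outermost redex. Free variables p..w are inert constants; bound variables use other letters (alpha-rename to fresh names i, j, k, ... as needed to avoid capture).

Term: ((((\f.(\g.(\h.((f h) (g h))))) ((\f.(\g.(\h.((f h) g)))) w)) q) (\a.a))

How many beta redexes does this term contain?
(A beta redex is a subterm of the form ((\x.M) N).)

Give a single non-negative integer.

Answer: 2

Derivation:
Term: ((((\f.(\g.(\h.((f h) (g h))))) ((\f.(\g.(\h.((f h) g)))) w)) q) (\a.a))
  Redex: ((\f.(\g.(\h.((f h) (g h))))) ((\f.(\g.(\h.((f h) g)))) w))
  Redex: ((\f.(\g.(\h.((f h) g)))) w)
Total redexes: 2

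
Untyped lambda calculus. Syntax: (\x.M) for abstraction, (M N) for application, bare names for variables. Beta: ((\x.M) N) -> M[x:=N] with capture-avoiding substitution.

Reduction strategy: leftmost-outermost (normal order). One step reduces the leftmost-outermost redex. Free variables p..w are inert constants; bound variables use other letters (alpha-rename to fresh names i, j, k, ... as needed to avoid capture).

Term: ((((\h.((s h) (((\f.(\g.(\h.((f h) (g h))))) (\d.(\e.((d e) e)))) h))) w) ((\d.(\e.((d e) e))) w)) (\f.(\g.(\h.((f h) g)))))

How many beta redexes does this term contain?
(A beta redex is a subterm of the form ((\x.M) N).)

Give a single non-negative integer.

Answer: 3

Derivation:
Term: ((((\h.((s h) (((\f.(\g.(\h.((f h) (g h))))) (\d.(\e.((d e) e)))) h))) w) ((\d.(\e.((d e) e))) w)) (\f.(\g.(\h.((f h) g)))))
  Redex: ((\h.((s h) (((\f.(\g.(\h.((f h) (g h))))) (\d.(\e.((d e) e)))) h))) w)
  Redex: ((\f.(\g.(\h.((f h) (g h))))) (\d.(\e.((d e) e))))
  Redex: ((\d.(\e.((d e) e))) w)
Total redexes: 3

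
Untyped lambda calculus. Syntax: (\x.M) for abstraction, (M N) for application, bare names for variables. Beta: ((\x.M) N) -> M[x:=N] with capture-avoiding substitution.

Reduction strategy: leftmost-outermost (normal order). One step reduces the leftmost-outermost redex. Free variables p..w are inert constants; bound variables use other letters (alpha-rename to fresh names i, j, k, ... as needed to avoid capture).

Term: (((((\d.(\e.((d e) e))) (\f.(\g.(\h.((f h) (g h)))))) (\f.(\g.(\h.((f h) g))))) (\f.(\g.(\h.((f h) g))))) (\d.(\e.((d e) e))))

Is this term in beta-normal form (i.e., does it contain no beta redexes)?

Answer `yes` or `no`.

Term: (((((\d.(\e.((d e) e))) (\f.(\g.(\h.((f h) (g h)))))) (\f.(\g.(\h.((f h) g))))) (\f.(\g.(\h.((f h) g))))) (\d.(\e.((d e) e))))
Found 1 beta redex(es).

Answer: no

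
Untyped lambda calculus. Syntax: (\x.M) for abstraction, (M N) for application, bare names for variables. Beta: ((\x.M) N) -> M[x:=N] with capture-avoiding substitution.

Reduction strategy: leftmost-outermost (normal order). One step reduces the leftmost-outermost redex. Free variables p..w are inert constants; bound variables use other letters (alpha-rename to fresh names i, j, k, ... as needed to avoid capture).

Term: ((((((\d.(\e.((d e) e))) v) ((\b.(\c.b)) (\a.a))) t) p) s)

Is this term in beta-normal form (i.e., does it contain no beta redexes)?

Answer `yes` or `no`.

Term: ((((((\d.(\e.((d e) e))) v) ((\b.(\c.b)) (\a.a))) t) p) s)
Found 2 beta redex(es).

Answer: no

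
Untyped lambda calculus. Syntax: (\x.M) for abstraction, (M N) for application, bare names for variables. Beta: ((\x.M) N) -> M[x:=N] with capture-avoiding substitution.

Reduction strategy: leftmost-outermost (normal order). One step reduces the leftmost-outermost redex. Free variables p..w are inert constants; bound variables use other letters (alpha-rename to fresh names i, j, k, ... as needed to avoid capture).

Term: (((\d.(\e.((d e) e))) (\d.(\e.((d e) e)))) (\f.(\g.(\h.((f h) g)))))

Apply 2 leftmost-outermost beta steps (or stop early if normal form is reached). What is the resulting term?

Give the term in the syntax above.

Step 0: (((\d.(\e.((d e) e))) (\d.(\e.((d e) e)))) (\f.(\g.(\h.((f h) g)))))
Step 1: ((\e.(((\d.(\e.((d e) e))) e) e)) (\f.(\g.(\h.((f h) g)))))
Step 2: (((\d.(\e.((d e) e))) (\f.(\g.(\h.((f h) g))))) (\f.(\g.(\h.((f h) g)))))

Answer: (((\d.(\e.((d e) e))) (\f.(\g.(\h.((f h) g))))) (\f.(\g.(\h.((f h) g)))))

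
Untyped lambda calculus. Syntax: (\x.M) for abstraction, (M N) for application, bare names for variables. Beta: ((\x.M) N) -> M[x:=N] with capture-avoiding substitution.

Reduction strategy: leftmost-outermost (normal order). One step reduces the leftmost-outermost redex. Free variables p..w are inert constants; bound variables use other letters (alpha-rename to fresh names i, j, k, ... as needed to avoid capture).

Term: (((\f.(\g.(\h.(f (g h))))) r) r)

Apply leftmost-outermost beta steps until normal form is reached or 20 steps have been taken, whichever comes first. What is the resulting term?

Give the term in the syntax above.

Answer: (\h.(r (r h)))

Derivation:
Step 0: (((\f.(\g.(\h.(f (g h))))) r) r)
Step 1: ((\g.(\h.(r (g h)))) r)
Step 2: (\h.(r (r h)))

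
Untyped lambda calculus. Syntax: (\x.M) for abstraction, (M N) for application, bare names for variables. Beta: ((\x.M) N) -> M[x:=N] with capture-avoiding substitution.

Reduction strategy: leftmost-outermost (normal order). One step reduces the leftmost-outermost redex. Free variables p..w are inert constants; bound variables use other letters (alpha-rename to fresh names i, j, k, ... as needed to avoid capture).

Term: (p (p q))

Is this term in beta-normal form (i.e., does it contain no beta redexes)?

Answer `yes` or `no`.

Term: (p (p q))
No beta redexes found.

Answer: yes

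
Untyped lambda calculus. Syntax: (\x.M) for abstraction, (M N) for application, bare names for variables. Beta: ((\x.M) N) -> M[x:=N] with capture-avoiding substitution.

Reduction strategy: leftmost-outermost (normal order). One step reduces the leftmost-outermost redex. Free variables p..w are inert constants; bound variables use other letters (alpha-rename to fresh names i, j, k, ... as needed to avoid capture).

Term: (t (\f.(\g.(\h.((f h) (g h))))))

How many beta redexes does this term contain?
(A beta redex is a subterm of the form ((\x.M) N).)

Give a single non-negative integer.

Answer: 0

Derivation:
Term: (t (\f.(\g.(\h.((f h) (g h))))))
  (no redexes)
Total redexes: 0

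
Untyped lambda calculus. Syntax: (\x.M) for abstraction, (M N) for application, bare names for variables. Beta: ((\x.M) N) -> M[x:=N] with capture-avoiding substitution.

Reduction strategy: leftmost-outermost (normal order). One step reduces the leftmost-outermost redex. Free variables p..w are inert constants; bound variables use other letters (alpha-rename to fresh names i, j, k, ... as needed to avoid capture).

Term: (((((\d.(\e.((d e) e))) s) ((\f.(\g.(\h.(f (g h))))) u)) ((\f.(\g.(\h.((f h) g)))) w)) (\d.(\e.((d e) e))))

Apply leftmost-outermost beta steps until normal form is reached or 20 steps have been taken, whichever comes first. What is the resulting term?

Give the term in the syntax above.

Step 0: (((((\d.(\e.((d e) e))) s) ((\f.(\g.(\h.(f (g h))))) u)) ((\f.(\g.(\h.((f h) g)))) w)) (\d.(\e.((d e) e))))
Step 1: ((((\e.((s e) e)) ((\f.(\g.(\h.(f (g h))))) u)) ((\f.(\g.(\h.((f h) g)))) w)) (\d.(\e.((d e) e))))
Step 2: ((((s ((\f.(\g.(\h.(f (g h))))) u)) ((\f.(\g.(\h.(f (g h))))) u)) ((\f.(\g.(\h.((f h) g)))) w)) (\d.(\e.((d e) e))))
Step 3: ((((s (\g.(\h.(u (g h))))) ((\f.(\g.(\h.(f (g h))))) u)) ((\f.(\g.(\h.((f h) g)))) w)) (\d.(\e.((d e) e))))
Step 4: ((((s (\g.(\h.(u (g h))))) (\g.(\h.(u (g h))))) ((\f.(\g.(\h.((f h) g)))) w)) (\d.(\e.((d e) e))))
Step 5: ((((s (\g.(\h.(u (g h))))) (\g.(\h.(u (g h))))) (\g.(\h.((w h) g)))) (\d.(\e.((d e) e))))

Answer: ((((s (\g.(\h.(u (g h))))) (\g.(\h.(u (g h))))) (\g.(\h.((w h) g)))) (\d.(\e.((d e) e))))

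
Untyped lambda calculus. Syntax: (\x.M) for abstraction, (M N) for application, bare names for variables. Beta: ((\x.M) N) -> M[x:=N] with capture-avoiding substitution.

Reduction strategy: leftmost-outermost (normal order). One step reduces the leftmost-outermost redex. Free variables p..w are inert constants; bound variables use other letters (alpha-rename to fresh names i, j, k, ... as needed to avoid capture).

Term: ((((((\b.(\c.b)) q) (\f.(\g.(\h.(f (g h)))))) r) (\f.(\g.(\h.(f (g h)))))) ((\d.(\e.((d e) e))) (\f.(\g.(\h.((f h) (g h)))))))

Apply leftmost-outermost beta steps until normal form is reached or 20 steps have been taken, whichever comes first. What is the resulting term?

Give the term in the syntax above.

Step 0: ((((((\b.(\c.b)) q) (\f.(\g.(\h.(f (g h)))))) r) (\f.(\g.(\h.(f (g h)))))) ((\d.(\e.((d e) e))) (\f.(\g.(\h.((f h) (g h)))))))
Step 1: (((((\c.q) (\f.(\g.(\h.(f (g h)))))) r) (\f.(\g.(\h.(f (g h)))))) ((\d.(\e.((d e) e))) (\f.(\g.(\h.((f h) (g h)))))))
Step 2: (((q r) (\f.(\g.(\h.(f (g h)))))) ((\d.(\e.((d e) e))) (\f.(\g.(\h.((f h) (g h)))))))
Step 3: (((q r) (\f.(\g.(\h.(f (g h)))))) (\e.(((\f.(\g.(\h.((f h) (g h))))) e) e)))
Step 4: (((q r) (\f.(\g.(\h.(f (g h)))))) (\e.((\g.(\h.((e h) (g h)))) e)))
Step 5: (((q r) (\f.(\g.(\h.(f (g h)))))) (\e.(\h.((e h) (e h)))))

Answer: (((q r) (\f.(\g.(\h.(f (g h)))))) (\e.(\h.((e h) (e h)))))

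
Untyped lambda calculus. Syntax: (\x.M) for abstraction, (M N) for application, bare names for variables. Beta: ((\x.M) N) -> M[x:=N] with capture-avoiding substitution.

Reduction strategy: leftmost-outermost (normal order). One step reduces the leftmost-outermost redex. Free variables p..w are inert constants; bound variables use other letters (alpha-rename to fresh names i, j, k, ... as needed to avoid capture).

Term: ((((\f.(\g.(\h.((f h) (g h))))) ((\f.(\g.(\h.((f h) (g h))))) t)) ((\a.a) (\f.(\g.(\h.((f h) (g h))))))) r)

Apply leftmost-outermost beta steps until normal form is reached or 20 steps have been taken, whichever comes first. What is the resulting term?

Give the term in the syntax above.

Answer: ((t (\g.(\h.((r h) (g h))))) (r (\g.(\h.((r h) (g h))))))

Derivation:
Step 0: ((((\f.(\g.(\h.((f h) (g h))))) ((\f.(\g.(\h.((f h) (g h))))) t)) ((\a.a) (\f.(\g.(\h.((f h) (g h))))))) r)
Step 1: (((\g.(\h.((((\f.(\g.(\h.((f h) (g h))))) t) h) (g h)))) ((\a.a) (\f.(\g.(\h.((f h) (g h))))))) r)
Step 2: ((\h.((((\f.(\g.(\h.((f h) (g h))))) t) h) (((\a.a) (\f.(\g.(\h.((f h) (g h)))))) h))) r)
Step 3: ((((\f.(\g.(\h.((f h) (g h))))) t) r) (((\a.a) (\f.(\g.(\h.((f h) (g h)))))) r))
Step 4: (((\g.(\h.((t h) (g h)))) r) (((\a.a) (\f.(\g.(\h.((f h) (g h)))))) r))
Step 5: ((\h.((t h) (r h))) (((\a.a) (\f.(\g.(\h.((f h) (g h)))))) r))
Step 6: ((t (((\a.a) (\f.(\g.(\h.((f h) (g h)))))) r)) (r (((\a.a) (\f.(\g.(\h.((f h) (g h)))))) r)))
Step 7: ((t ((\f.(\g.(\h.((f h) (g h))))) r)) (r (((\a.a) (\f.(\g.(\h.((f h) (g h)))))) r)))
Step 8: ((t (\g.(\h.((r h) (g h))))) (r (((\a.a) (\f.(\g.(\h.((f h) (g h)))))) r)))
Step 9: ((t (\g.(\h.((r h) (g h))))) (r ((\f.(\g.(\h.((f h) (g h))))) r)))
Step 10: ((t (\g.(\h.((r h) (g h))))) (r (\g.(\h.((r h) (g h))))))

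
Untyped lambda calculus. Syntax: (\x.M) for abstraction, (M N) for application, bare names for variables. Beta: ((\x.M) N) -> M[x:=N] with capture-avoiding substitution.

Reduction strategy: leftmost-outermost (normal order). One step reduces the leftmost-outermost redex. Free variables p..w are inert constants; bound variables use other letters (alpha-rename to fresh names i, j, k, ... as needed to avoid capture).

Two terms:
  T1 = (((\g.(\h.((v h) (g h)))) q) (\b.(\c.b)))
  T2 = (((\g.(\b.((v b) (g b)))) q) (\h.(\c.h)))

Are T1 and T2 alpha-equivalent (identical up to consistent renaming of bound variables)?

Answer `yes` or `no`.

Term 1: (((\g.(\h.((v h) (g h)))) q) (\b.(\c.b)))
Term 2: (((\g.(\b.((v b) (g b)))) q) (\h.(\c.h)))
Alpha-equivalence: compare structure up to binder renaming.
Result: True

Answer: yes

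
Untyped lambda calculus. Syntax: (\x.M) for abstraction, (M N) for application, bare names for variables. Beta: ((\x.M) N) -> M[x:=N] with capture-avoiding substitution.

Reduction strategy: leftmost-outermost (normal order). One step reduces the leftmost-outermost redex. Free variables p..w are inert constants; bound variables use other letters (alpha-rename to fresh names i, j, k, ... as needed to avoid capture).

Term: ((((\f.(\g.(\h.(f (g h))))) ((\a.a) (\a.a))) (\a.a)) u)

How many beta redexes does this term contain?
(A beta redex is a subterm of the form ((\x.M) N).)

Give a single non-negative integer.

Term: ((((\f.(\g.(\h.(f (g h))))) ((\a.a) (\a.a))) (\a.a)) u)
  Redex: ((\f.(\g.(\h.(f (g h))))) ((\a.a) (\a.a)))
  Redex: ((\a.a) (\a.a))
Total redexes: 2

Answer: 2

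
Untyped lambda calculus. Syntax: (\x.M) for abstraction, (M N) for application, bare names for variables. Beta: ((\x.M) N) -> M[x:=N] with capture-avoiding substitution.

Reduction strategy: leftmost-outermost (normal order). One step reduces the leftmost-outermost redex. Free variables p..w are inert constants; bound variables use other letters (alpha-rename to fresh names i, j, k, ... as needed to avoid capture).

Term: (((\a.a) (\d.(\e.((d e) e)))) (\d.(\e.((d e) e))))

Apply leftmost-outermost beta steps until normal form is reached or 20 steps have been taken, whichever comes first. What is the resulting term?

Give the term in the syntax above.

Step 0: (((\a.a) (\d.(\e.((d e) e)))) (\d.(\e.((d e) e))))
Step 1: ((\d.(\e.((d e) e))) (\d.(\e.((d e) e))))
Step 2: (\e.(((\d.(\e.((d e) e))) e) e))
Step 3: (\e.((\i.((e i) i)) e))
Step 4: (\e.((e e) e))

Answer: (\e.((e e) e))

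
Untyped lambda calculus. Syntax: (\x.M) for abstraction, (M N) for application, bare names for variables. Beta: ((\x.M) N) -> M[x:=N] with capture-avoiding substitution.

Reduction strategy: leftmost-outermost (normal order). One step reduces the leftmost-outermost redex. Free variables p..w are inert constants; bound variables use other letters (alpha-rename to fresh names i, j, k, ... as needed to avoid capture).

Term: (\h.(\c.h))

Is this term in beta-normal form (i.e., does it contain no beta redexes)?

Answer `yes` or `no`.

Term: (\h.(\c.h))
No beta redexes found.

Answer: yes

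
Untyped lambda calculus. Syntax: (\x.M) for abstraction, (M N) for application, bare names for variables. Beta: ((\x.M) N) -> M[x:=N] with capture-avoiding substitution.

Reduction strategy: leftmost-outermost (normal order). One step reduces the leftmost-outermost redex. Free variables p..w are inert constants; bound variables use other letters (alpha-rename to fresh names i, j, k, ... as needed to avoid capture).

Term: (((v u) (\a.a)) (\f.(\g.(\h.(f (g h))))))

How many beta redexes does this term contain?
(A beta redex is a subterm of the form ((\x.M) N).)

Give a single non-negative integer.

Term: (((v u) (\a.a)) (\f.(\g.(\h.(f (g h))))))
  (no redexes)
Total redexes: 0

Answer: 0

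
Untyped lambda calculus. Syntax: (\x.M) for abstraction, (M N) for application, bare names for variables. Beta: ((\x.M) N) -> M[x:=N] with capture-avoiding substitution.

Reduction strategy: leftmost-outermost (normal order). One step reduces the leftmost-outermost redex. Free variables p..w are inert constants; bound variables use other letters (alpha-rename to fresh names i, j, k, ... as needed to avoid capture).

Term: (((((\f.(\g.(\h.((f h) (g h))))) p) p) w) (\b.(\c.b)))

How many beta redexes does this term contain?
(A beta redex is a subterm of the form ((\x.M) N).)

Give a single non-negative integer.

Answer: 1

Derivation:
Term: (((((\f.(\g.(\h.((f h) (g h))))) p) p) w) (\b.(\c.b)))
  Redex: ((\f.(\g.(\h.((f h) (g h))))) p)
Total redexes: 1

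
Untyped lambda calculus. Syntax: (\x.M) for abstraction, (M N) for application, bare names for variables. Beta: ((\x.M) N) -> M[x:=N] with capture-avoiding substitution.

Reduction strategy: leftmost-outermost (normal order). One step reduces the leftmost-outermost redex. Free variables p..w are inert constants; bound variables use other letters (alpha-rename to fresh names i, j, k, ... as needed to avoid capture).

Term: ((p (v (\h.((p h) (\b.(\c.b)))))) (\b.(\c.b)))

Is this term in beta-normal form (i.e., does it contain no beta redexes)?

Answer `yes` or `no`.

Answer: yes

Derivation:
Term: ((p (v (\h.((p h) (\b.(\c.b)))))) (\b.(\c.b)))
No beta redexes found.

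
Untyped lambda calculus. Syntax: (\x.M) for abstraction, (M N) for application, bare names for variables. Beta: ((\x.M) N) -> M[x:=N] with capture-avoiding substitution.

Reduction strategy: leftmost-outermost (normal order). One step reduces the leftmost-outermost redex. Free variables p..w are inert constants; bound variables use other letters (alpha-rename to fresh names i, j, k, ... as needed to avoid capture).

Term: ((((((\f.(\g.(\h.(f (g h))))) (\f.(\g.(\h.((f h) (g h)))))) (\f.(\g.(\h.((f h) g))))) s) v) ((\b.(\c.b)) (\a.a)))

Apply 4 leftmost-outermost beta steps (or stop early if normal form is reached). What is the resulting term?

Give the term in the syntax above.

Step 0: ((((((\f.(\g.(\h.(f (g h))))) (\f.(\g.(\h.((f h) (g h)))))) (\f.(\g.(\h.((f h) g))))) s) v) ((\b.(\c.b)) (\a.a)))
Step 1: (((((\g.(\h.((\f.(\g.(\h.((f h) (g h))))) (g h)))) (\f.(\g.(\h.((f h) g))))) s) v) ((\b.(\c.b)) (\a.a)))
Step 2: ((((\h.((\f.(\g.(\h.((f h) (g h))))) ((\f.(\g.(\h.((f h) g)))) h))) s) v) ((\b.(\c.b)) (\a.a)))
Step 3: ((((\f.(\g.(\h.((f h) (g h))))) ((\f.(\g.(\h.((f h) g)))) s)) v) ((\b.(\c.b)) (\a.a)))
Step 4: (((\g.(\h.((((\f.(\g.(\h.((f h) g)))) s) h) (g h)))) v) ((\b.(\c.b)) (\a.a)))

Answer: (((\g.(\h.((((\f.(\g.(\h.((f h) g)))) s) h) (g h)))) v) ((\b.(\c.b)) (\a.a)))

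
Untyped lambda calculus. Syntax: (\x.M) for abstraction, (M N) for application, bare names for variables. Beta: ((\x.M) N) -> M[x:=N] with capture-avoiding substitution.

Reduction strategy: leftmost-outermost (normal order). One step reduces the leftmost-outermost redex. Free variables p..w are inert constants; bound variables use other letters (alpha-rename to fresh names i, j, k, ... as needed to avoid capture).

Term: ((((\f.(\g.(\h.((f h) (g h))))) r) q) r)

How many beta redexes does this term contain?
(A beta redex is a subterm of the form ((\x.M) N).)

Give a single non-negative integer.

Answer: 1

Derivation:
Term: ((((\f.(\g.(\h.((f h) (g h))))) r) q) r)
  Redex: ((\f.(\g.(\h.((f h) (g h))))) r)
Total redexes: 1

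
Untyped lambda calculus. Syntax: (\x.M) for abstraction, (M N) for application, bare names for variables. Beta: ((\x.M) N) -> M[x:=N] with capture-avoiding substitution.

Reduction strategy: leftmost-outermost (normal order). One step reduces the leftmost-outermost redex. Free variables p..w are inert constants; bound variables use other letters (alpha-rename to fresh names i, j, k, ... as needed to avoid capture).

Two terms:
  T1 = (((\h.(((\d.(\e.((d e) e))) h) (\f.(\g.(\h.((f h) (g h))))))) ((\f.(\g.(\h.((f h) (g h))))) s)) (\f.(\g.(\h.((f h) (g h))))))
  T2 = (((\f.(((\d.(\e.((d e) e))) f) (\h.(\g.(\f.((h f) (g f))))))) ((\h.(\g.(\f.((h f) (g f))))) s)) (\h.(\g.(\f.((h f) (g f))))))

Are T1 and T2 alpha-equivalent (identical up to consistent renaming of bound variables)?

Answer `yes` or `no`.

Term 1: (((\h.(((\d.(\e.((d e) e))) h) (\f.(\g.(\h.((f h) (g h))))))) ((\f.(\g.(\h.((f h) (g h))))) s)) (\f.(\g.(\h.((f h) (g h))))))
Term 2: (((\f.(((\d.(\e.((d e) e))) f) (\h.(\g.(\f.((h f) (g f))))))) ((\h.(\g.(\f.((h f) (g f))))) s)) (\h.(\g.(\f.((h f) (g f))))))
Alpha-equivalence: compare structure up to binder renaming.
Result: True

Answer: yes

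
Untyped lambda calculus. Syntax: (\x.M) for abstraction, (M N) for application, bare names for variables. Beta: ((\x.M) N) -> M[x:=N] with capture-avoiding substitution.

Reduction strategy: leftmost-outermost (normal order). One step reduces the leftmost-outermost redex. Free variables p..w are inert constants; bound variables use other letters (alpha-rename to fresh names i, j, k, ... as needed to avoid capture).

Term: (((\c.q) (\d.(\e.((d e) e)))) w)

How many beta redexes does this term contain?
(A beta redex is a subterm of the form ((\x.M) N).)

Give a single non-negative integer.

Term: (((\c.q) (\d.(\e.((d e) e)))) w)
  Redex: ((\c.q) (\d.(\e.((d e) e))))
Total redexes: 1

Answer: 1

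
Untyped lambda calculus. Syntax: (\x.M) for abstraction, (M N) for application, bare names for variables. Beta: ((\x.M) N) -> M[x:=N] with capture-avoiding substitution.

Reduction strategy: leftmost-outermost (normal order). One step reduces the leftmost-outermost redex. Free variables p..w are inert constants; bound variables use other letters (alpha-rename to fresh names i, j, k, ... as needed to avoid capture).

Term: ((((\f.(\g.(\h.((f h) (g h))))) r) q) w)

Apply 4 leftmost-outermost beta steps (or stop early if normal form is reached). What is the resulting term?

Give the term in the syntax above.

Answer: ((r w) (q w))

Derivation:
Step 0: ((((\f.(\g.(\h.((f h) (g h))))) r) q) w)
Step 1: (((\g.(\h.((r h) (g h)))) q) w)
Step 2: ((\h.((r h) (q h))) w)
Step 3: ((r w) (q w))
Step 4: (normal form reached)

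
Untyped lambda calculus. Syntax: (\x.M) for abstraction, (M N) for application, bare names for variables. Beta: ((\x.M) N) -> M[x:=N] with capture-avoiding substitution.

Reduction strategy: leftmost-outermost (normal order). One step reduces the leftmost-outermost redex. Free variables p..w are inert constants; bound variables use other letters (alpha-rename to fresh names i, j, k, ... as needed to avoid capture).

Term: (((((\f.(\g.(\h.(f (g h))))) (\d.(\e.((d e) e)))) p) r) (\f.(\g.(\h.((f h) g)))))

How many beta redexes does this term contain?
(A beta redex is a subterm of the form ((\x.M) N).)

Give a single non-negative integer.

Term: (((((\f.(\g.(\h.(f (g h))))) (\d.(\e.((d e) e)))) p) r) (\f.(\g.(\h.((f h) g)))))
  Redex: ((\f.(\g.(\h.(f (g h))))) (\d.(\e.((d e) e))))
Total redexes: 1

Answer: 1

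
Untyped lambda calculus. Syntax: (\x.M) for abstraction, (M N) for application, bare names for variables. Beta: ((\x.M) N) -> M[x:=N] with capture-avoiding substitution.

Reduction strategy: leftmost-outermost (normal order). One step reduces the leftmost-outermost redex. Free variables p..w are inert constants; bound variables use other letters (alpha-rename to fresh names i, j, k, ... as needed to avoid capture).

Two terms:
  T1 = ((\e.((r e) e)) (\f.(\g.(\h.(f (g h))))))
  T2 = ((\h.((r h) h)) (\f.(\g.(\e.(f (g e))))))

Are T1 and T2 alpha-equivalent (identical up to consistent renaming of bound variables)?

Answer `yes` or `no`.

Answer: yes

Derivation:
Term 1: ((\e.((r e) e)) (\f.(\g.(\h.(f (g h))))))
Term 2: ((\h.((r h) h)) (\f.(\g.(\e.(f (g e))))))
Alpha-equivalence: compare structure up to binder renaming.
Result: True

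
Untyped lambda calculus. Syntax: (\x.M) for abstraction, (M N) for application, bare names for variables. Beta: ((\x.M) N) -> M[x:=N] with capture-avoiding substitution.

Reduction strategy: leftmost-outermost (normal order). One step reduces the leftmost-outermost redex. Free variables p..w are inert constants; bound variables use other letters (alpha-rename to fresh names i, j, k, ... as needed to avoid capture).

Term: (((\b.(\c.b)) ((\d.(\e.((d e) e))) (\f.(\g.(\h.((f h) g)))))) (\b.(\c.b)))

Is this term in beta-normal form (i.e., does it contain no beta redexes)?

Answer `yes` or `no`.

Answer: no

Derivation:
Term: (((\b.(\c.b)) ((\d.(\e.((d e) e))) (\f.(\g.(\h.((f h) g)))))) (\b.(\c.b)))
Found 2 beta redex(es).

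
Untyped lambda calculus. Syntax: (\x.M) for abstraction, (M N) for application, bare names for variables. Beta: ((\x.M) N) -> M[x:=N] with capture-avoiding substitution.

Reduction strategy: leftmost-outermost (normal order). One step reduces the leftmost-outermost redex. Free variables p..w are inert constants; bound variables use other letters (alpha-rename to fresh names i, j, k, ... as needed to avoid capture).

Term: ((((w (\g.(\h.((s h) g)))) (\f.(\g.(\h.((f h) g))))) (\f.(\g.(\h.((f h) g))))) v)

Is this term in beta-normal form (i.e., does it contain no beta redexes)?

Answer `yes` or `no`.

Term: ((((w (\g.(\h.((s h) g)))) (\f.(\g.(\h.((f h) g))))) (\f.(\g.(\h.((f h) g))))) v)
No beta redexes found.

Answer: yes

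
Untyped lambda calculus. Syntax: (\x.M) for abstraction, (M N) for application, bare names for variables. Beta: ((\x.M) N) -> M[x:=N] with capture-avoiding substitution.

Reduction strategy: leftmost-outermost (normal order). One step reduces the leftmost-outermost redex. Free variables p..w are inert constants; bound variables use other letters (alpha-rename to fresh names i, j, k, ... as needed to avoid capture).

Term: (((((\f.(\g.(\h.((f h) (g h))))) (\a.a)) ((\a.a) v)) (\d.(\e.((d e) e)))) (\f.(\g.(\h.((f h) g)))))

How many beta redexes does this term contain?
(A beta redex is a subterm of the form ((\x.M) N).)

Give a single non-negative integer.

Answer: 2

Derivation:
Term: (((((\f.(\g.(\h.((f h) (g h))))) (\a.a)) ((\a.a) v)) (\d.(\e.((d e) e)))) (\f.(\g.(\h.((f h) g)))))
  Redex: ((\f.(\g.(\h.((f h) (g h))))) (\a.a))
  Redex: ((\a.a) v)
Total redexes: 2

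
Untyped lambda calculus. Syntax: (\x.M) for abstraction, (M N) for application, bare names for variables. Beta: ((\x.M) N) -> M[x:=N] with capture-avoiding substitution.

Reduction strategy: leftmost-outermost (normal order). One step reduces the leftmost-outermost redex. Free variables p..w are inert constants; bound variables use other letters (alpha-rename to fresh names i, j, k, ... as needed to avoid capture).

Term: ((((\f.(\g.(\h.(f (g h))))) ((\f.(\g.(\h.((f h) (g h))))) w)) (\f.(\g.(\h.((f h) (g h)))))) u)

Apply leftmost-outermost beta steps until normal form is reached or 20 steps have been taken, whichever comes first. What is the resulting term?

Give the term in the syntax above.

Step 0: ((((\f.(\g.(\h.(f (g h))))) ((\f.(\g.(\h.((f h) (g h))))) w)) (\f.(\g.(\h.((f h) (g h)))))) u)
Step 1: (((\g.(\h.(((\f.(\g.(\h.((f h) (g h))))) w) (g h)))) (\f.(\g.(\h.((f h) (g h)))))) u)
Step 2: ((\h.(((\f.(\g.(\h.((f h) (g h))))) w) ((\f.(\g.(\h.((f h) (g h))))) h))) u)
Step 3: (((\f.(\g.(\h.((f h) (g h))))) w) ((\f.(\g.(\h.((f h) (g h))))) u))
Step 4: ((\g.(\h.((w h) (g h)))) ((\f.(\g.(\h.((f h) (g h))))) u))
Step 5: (\h.((w h) (((\f.(\g.(\h.((f h) (g h))))) u) h)))
Step 6: (\h.((w h) ((\g.(\h.((u h) (g h)))) h)))
Step 7: (\h.((w h) (\i.((u i) (h i)))))

Answer: (\h.((w h) (\i.((u i) (h i)))))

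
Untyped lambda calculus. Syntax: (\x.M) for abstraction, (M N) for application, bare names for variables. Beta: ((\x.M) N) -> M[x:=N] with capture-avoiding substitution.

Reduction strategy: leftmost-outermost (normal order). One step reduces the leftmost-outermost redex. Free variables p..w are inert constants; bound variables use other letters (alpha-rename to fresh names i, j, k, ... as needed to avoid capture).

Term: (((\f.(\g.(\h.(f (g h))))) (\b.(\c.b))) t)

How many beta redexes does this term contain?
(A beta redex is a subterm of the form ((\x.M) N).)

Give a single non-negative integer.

Answer: 1

Derivation:
Term: (((\f.(\g.(\h.(f (g h))))) (\b.(\c.b))) t)
  Redex: ((\f.(\g.(\h.(f (g h))))) (\b.(\c.b)))
Total redexes: 1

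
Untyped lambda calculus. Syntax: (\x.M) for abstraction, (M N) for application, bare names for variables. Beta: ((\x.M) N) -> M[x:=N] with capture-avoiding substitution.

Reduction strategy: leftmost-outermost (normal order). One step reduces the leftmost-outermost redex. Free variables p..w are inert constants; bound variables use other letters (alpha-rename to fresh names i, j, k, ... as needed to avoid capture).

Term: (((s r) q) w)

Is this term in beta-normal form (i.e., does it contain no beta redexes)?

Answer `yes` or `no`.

Term: (((s r) q) w)
No beta redexes found.

Answer: yes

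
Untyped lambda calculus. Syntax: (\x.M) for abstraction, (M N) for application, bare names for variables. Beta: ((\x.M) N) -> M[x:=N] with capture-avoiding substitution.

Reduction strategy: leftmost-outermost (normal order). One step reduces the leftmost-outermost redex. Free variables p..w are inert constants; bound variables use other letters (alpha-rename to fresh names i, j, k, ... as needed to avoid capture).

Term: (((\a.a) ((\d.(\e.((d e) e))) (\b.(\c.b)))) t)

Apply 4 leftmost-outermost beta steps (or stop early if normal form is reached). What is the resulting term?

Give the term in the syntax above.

Step 0: (((\a.a) ((\d.(\e.((d e) e))) (\b.(\c.b)))) t)
Step 1: (((\d.(\e.((d e) e))) (\b.(\c.b))) t)
Step 2: ((\e.(((\b.(\c.b)) e) e)) t)
Step 3: (((\b.(\c.b)) t) t)
Step 4: ((\c.t) t)

Answer: ((\c.t) t)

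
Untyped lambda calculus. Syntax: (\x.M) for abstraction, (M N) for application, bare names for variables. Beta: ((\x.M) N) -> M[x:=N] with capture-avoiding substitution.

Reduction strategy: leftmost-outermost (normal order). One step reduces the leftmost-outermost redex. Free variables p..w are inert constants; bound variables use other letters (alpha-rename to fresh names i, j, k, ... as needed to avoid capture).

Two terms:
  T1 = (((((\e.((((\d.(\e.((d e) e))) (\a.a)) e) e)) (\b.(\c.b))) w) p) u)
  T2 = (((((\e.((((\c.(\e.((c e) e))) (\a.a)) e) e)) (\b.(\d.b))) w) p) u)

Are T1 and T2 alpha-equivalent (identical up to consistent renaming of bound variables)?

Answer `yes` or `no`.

Answer: yes

Derivation:
Term 1: (((((\e.((((\d.(\e.((d e) e))) (\a.a)) e) e)) (\b.(\c.b))) w) p) u)
Term 2: (((((\e.((((\c.(\e.((c e) e))) (\a.a)) e) e)) (\b.(\d.b))) w) p) u)
Alpha-equivalence: compare structure up to binder renaming.
Result: True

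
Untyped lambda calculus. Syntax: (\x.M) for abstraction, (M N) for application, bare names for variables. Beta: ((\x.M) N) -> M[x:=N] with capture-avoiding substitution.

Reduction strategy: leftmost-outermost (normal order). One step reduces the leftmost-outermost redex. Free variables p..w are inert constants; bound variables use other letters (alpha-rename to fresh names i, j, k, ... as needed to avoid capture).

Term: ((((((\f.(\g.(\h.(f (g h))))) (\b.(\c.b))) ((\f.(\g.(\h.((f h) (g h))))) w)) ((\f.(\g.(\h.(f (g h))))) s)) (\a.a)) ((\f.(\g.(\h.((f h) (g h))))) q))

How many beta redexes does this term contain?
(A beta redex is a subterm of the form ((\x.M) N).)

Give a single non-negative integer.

Answer: 4

Derivation:
Term: ((((((\f.(\g.(\h.(f (g h))))) (\b.(\c.b))) ((\f.(\g.(\h.((f h) (g h))))) w)) ((\f.(\g.(\h.(f (g h))))) s)) (\a.a)) ((\f.(\g.(\h.((f h) (g h))))) q))
  Redex: ((\f.(\g.(\h.(f (g h))))) (\b.(\c.b)))
  Redex: ((\f.(\g.(\h.((f h) (g h))))) w)
  Redex: ((\f.(\g.(\h.(f (g h))))) s)
  Redex: ((\f.(\g.(\h.((f h) (g h))))) q)
Total redexes: 4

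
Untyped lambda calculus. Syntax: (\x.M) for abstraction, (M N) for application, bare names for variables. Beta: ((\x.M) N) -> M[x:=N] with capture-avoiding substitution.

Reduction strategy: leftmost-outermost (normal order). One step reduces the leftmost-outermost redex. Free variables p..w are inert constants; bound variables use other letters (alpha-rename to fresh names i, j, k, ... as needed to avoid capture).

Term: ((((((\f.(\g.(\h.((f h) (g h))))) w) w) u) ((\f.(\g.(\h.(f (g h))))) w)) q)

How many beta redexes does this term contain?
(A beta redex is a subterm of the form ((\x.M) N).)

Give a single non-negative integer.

Term: ((((((\f.(\g.(\h.((f h) (g h))))) w) w) u) ((\f.(\g.(\h.(f (g h))))) w)) q)
  Redex: ((\f.(\g.(\h.((f h) (g h))))) w)
  Redex: ((\f.(\g.(\h.(f (g h))))) w)
Total redexes: 2

Answer: 2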